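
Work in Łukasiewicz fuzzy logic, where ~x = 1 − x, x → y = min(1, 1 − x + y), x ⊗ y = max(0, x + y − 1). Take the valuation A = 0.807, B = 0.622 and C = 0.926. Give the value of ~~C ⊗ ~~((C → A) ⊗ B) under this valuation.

0.429

~C = 1 − 0.926 = 0.074
~~C = 1 − 0.074 = 0.926
C → A = min(1, 1 − 0.926 + 0.807) = min(1, 0.881) = 0.881
(C → A) ⊗ B = max(0, 0.881 + 0.622 − 1) = max(0, 0.503) = 0.503
~((C → A) ⊗ B) = 1 − 0.503 = 0.497
~~((C → A) ⊗ B) = 1 − 0.497 = 0.503
~~C ⊗ ~~((C → A) ⊗ B) = max(0, 0.926 + 0.503 − 1) = max(0, 0.429) = 0.429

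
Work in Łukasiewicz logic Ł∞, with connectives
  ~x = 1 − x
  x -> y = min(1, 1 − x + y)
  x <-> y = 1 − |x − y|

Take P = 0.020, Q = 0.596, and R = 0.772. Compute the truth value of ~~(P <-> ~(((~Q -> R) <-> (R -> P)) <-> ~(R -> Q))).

~Q = 1 − 0.596 = 0.404
~Q -> R = min(1, 1 − 0.404 + 0.772) = min(1, 1.368) = 1.000
R -> P = min(1, 1 − 0.772 + 0.020) = min(1, 0.248) = 0.248
(~Q -> R) <-> (R -> P) = 1 − |1.000 − 0.248| = 1 − 0.752 = 0.248
R -> Q = min(1, 1 − 0.772 + 0.596) = min(1, 0.824) = 0.824
~(R -> Q) = 1 − 0.824 = 0.176
((~Q -> R) <-> (R -> P)) <-> ~(R -> Q) = 1 − |0.248 − 0.176| = 1 − 0.072 = 0.928
~(((~Q -> R) <-> (R -> P)) <-> ~(R -> Q)) = 1 − 0.928 = 0.072
P <-> ~(((~Q -> R) <-> (R -> P)) <-> ~(R -> Q)) = 1 − |0.020 − 0.072| = 1 − 0.052 = 0.948
~(P <-> ~(((~Q -> R) <-> (R -> P)) <-> ~(R -> Q))) = 1 − 0.948 = 0.052
~~(P <-> ~(((~Q -> R) <-> (R -> P)) <-> ~(R -> Q))) = 1 − 0.052 = 0.948

0.948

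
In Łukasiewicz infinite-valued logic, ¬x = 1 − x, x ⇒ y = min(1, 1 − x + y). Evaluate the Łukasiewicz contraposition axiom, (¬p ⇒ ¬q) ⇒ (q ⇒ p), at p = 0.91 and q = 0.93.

1.00

¬p = 1 − 0.91 = 0.09
¬q = 1 − 0.93 = 0.07
¬p ⇒ ¬q = min(1, 1 − 0.09 + 0.07) = min(1, 0.98) = 0.98
q ⇒ p = min(1, 1 − 0.93 + 0.91) = min(1, 0.98) = 0.98
(¬p ⇒ ¬q) ⇒ (q ⇒ p) = min(1, 1 − 0.98 + 0.98) = min(1, 1.00) = 1.00
(As expected: an axiom of Ł∞, always 1.)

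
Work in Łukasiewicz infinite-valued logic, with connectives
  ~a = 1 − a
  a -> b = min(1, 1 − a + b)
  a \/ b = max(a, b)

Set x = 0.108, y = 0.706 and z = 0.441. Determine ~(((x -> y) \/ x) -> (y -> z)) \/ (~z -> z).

0.882

x -> y = min(1, 1 − 0.108 + 0.706) = min(1, 1.598) = 1.000
(x -> y) \/ x = max(1.000, 0.108) = 1.000
y -> z = min(1, 1 − 0.706 + 0.441) = min(1, 0.735) = 0.735
((x -> y) \/ x) -> (y -> z) = min(1, 1 − 1.000 + 0.735) = min(1, 0.735) = 0.735
~(((x -> y) \/ x) -> (y -> z)) = 1 − 0.735 = 0.265
~z = 1 − 0.441 = 0.559
~z -> z = min(1, 1 − 0.559 + 0.441) = min(1, 0.882) = 0.882
~(((x -> y) \/ x) -> (y -> z)) \/ (~z -> z) = max(0.265, 0.882) = 0.882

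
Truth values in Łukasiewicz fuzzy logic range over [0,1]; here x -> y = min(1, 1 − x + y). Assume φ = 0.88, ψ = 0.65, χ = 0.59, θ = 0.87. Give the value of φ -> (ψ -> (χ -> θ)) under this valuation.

χ -> θ = min(1, 1 − 0.59 + 0.87) = min(1, 1.28) = 1.00
ψ -> (χ -> θ) = min(1, 1 − 0.65 + 1.00) = min(1, 1.35) = 1.00
φ -> (ψ -> (χ -> θ)) = min(1, 1 − 0.88 + 1.00) = min(1, 1.12) = 1.00

1.00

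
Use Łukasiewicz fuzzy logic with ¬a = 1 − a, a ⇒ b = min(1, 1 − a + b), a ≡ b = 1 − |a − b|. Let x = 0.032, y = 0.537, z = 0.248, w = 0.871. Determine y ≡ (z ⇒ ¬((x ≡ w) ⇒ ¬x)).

0.785

x ≡ w = 1 − |0.032 − 0.871| = 1 − 0.839 = 0.161
¬x = 1 − 0.032 = 0.968
(x ≡ w) ⇒ ¬x = min(1, 1 − 0.161 + 0.968) = min(1, 1.807) = 1.000
¬((x ≡ w) ⇒ ¬x) = 1 − 1.000 = 0.000
z ⇒ ¬((x ≡ w) ⇒ ¬x) = min(1, 1 − 0.248 + 0.000) = min(1, 0.752) = 0.752
y ≡ (z ⇒ ¬((x ≡ w) ⇒ ¬x)) = 1 − |0.537 − 0.752| = 1 − 0.215 = 0.785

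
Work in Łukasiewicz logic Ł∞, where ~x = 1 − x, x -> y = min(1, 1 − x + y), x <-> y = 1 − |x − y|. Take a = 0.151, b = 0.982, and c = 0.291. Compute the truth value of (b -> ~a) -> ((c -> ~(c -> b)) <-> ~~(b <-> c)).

0.733

~a = 1 − 0.151 = 0.849
b -> ~a = min(1, 1 − 0.982 + 0.849) = min(1, 0.867) = 0.867
c -> b = min(1, 1 − 0.291 + 0.982) = min(1, 1.691) = 1.000
~(c -> b) = 1 − 1.000 = 0.000
c -> ~(c -> b) = min(1, 1 − 0.291 + 0.000) = min(1, 0.709) = 0.709
b <-> c = 1 − |0.982 − 0.291| = 1 − 0.691 = 0.309
~(b <-> c) = 1 − 0.309 = 0.691
~~(b <-> c) = 1 − 0.691 = 0.309
(c -> ~(c -> b)) <-> ~~(b <-> c) = 1 − |0.709 − 0.309| = 1 − 0.400 = 0.600
(b -> ~a) -> ((c -> ~(c -> b)) <-> ~~(b <-> c)) = min(1, 1 − 0.867 + 0.600) = min(1, 0.733) = 0.733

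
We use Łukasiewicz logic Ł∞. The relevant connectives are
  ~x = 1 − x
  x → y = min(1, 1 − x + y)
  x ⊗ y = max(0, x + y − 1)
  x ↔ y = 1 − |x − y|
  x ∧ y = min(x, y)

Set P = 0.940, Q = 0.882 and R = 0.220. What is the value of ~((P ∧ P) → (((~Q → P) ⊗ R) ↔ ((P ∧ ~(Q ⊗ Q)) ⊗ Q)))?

0.042

P ∧ P = min(0.940, 0.940) = 0.940
~Q = 1 − 0.882 = 0.118
~Q → P = min(1, 1 − 0.118 + 0.940) = min(1, 1.822) = 1.000
(~Q → P) ⊗ R = max(0, 1.000 + 0.220 − 1) = max(0, 0.220) = 0.220
Q ⊗ Q = max(0, 0.882 + 0.882 − 1) = max(0, 0.764) = 0.764
~(Q ⊗ Q) = 1 − 0.764 = 0.236
P ∧ ~(Q ⊗ Q) = min(0.940, 0.236) = 0.236
(P ∧ ~(Q ⊗ Q)) ⊗ Q = max(0, 0.236 + 0.882 − 1) = max(0, 0.118) = 0.118
((~Q → P) ⊗ R) ↔ ((P ∧ ~(Q ⊗ Q)) ⊗ Q) = 1 − |0.220 − 0.118| = 1 − 0.102 = 0.898
(P ∧ P) → (((~Q → P) ⊗ R) ↔ ((P ∧ ~(Q ⊗ Q)) ⊗ Q)) = min(1, 1 − 0.940 + 0.898) = min(1, 0.958) = 0.958
~((P ∧ P) → (((~Q → P) ⊗ R) ↔ ((P ∧ ~(Q ⊗ Q)) ⊗ Q))) = 1 − 0.958 = 0.042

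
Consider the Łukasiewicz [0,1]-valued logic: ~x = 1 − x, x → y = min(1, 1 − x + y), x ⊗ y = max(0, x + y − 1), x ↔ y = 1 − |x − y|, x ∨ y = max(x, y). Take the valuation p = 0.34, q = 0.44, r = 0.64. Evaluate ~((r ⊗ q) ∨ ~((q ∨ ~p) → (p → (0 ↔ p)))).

r ⊗ q = max(0, 0.64 + 0.44 − 1) = max(0, 0.08) = 0.08
~p = 1 − 0.34 = 0.66
q ∨ ~p = max(0.44, 0.66) = 0.66
0 ↔ p = 1 − |0.00 − 0.34| = 1 − 0.34 = 0.66
p → (0 ↔ p) = min(1, 1 − 0.34 + 0.66) = min(1, 1.32) = 1.00
(q ∨ ~p) → (p → (0 ↔ p)) = min(1, 1 − 0.66 + 1.00) = min(1, 1.34) = 1.00
~((q ∨ ~p) → (p → (0 ↔ p))) = 1 − 1.00 = 0.00
(r ⊗ q) ∨ ~((q ∨ ~p) → (p → (0 ↔ p))) = max(0.08, 0.00) = 0.08
~((r ⊗ q) ∨ ~((q ∨ ~p) → (p → (0 ↔ p)))) = 1 − 0.08 = 0.92

0.92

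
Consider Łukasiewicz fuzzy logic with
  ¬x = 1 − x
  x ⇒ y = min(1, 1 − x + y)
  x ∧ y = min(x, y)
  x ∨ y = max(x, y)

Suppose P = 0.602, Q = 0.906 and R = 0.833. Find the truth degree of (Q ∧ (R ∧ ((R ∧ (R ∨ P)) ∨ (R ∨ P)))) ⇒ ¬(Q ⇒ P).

0.471

R ∨ P = max(0.833, 0.602) = 0.833
R ∧ (R ∨ P) = min(0.833, 0.833) = 0.833
(R ∧ (R ∨ P)) ∨ (R ∨ P) = max(0.833, 0.833) = 0.833
R ∧ ((R ∧ (R ∨ P)) ∨ (R ∨ P)) = min(0.833, 0.833) = 0.833
Q ∧ (R ∧ ((R ∧ (R ∨ P)) ∨ (R ∨ P))) = min(0.906, 0.833) = 0.833
Q ⇒ P = min(1, 1 − 0.906 + 0.602) = min(1, 0.696) = 0.696
¬(Q ⇒ P) = 1 − 0.696 = 0.304
(Q ∧ (R ∧ ((R ∧ (R ∨ P)) ∨ (R ∨ P)))) ⇒ ¬(Q ⇒ P) = min(1, 1 − 0.833 + 0.304) = min(1, 0.471) = 0.471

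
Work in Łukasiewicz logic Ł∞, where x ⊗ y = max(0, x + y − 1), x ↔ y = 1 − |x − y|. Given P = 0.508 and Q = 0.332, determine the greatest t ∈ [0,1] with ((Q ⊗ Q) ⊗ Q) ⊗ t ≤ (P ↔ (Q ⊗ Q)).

1.000

Q ⊗ Q = max(0, 0.332 + 0.332 − 1) = max(0, -0.336) = 0.000
(Q ⊗ Q) ⊗ Q = max(0, 0.000 + 0.332 − 1) = max(0, -0.668) = 0.000
So the left factor is (Q ⊗ Q) ⊗ Q = 0.000.
P ↔ (Q ⊗ Q) = 1 − |0.508 − 0.000| = 1 − 0.508 = 0.492
So the right-hand bound is P ↔ (Q ⊗ Q) = 0.492.
The residuum of the Łukasiewicz t-norm gives the supremum: min(1, 1 − 0.000 + 0.492).
1 − 0.000 + 0.492 = 1.492, so t = min(1, 1.492) = 1.000.
Check: 0.000 ⊗ 1.000 = max(0, 0.000) = 0.000 ≤ 0.492.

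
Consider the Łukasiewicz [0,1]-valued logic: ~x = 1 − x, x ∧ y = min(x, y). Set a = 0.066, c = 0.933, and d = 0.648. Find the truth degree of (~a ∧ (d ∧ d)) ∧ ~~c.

~a = 1 − 0.066 = 0.934
d ∧ d = min(0.648, 0.648) = 0.648
~a ∧ (d ∧ d) = min(0.934, 0.648) = 0.648
~c = 1 − 0.933 = 0.067
~~c = 1 − 0.067 = 0.933
(~a ∧ (d ∧ d)) ∧ ~~c = min(0.648, 0.933) = 0.648

0.648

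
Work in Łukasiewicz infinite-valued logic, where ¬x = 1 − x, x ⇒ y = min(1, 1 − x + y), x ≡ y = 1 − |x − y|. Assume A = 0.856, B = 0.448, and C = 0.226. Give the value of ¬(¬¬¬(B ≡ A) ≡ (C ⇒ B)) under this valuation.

B ≡ A = 1 − |0.448 − 0.856| = 1 − 0.408 = 0.592
¬(B ≡ A) = 1 − 0.592 = 0.408
¬¬(B ≡ A) = 1 − 0.408 = 0.592
¬¬¬(B ≡ A) = 1 − 0.592 = 0.408
C ⇒ B = min(1, 1 − 0.226 + 0.448) = min(1, 1.222) = 1.000
¬¬¬(B ≡ A) ≡ (C ⇒ B) = 1 − |0.408 − 1.000| = 1 − 0.592 = 0.408
¬(¬¬¬(B ≡ A) ≡ (C ⇒ B)) = 1 − 0.408 = 0.592

0.592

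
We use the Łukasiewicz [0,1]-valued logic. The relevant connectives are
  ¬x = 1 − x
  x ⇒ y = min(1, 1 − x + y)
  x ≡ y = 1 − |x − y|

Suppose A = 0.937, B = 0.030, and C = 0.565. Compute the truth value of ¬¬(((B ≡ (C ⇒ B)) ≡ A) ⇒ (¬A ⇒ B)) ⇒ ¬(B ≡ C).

0.535

C ⇒ B = min(1, 1 − 0.565 + 0.030) = min(1, 0.465) = 0.465
B ≡ (C ⇒ B) = 1 − |0.030 − 0.465| = 1 − 0.435 = 0.565
(B ≡ (C ⇒ B)) ≡ A = 1 − |0.565 − 0.937| = 1 − 0.372 = 0.628
¬A = 1 − 0.937 = 0.063
¬A ⇒ B = min(1, 1 − 0.063 + 0.030) = min(1, 0.967) = 0.967
((B ≡ (C ⇒ B)) ≡ A) ⇒ (¬A ⇒ B) = min(1, 1 − 0.628 + 0.967) = min(1, 1.339) = 1.000
¬(((B ≡ (C ⇒ B)) ≡ A) ⇒ (¬A ⇒ B)) = 1 − 1.000 = 0.000
¬¬(((B ≡ (C ⇒ B)) ≡ A) ⇒ (¬A ⇒ B)) = 1 − 0.000 = 1.000
B ≡ C = 1 − |0.030 − 0.565| = 1 − 0.535 = 0.465
¬(B ≡ C) = 1 − 0.465 = 0.535
¬¬(((B ≡ (C ⇒ B)) ≡ A) ⇒ (¬A ⇒ B)) ⇒ ¬(B ≡ C) = min(1, 1 − 1.000 + 0.535) = min(1, 0.535) = 0.535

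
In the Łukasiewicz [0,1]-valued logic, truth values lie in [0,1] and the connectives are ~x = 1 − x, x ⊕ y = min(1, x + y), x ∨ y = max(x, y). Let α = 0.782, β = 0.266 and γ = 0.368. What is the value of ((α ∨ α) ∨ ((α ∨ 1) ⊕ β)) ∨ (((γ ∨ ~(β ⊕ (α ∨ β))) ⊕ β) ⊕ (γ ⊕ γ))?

α ∨ α = max(0.782, 0.782) = 0.782
α ∨ 1 = max(0.782, 1.000) = 1.000
(α ∨ 1) ⊕ β = min(1, 1.000 + 0.266) = min(1, 1.266) = 1.000
(α ∨ α) ∨ ((α ∨ 1) ⊕ β) = max(0.782, 1.000) = 1.000
α ∨ β = max(0.782, 0.266) = 0.782
β ⊕ (α ∨ β) = min(1, 0.266 + 0.782) = min(1, 1.048) = 1.000
~(β ⊕ (α ∨ β)) = 1 − 1.000 = 0.000
γ ∨ ~(β ⊕ (α ∨ β)) = max(0.368, 0.000) = 0.368
(γ ∨ ~(β ⊕ (α ∨ β))) ⊕ β = min(1, 0.368 + 0.266) = min(1, 0.634) = 0.634
γ ⊕ γ = min(1, 0.368 + 0.368) = min(1, 0.736) = 0.736
((γ ∨ ~(β ⊕ (α ∨ β))) ⊕ β) ⊕ (γ ⊕ γ) = min(1, 0.634 + 0.736) = min(1, 1.370) = 1.000
((α ∨ α) ∨ ((α ∨ 1) ⊕ β)) ∨ (((γ ∨ ~(β ⊕ (α ∨ β))) ⊕ β) ⊕ (γ ⊕ γ)) = max(1.000, 1.000) = 1.000

1.000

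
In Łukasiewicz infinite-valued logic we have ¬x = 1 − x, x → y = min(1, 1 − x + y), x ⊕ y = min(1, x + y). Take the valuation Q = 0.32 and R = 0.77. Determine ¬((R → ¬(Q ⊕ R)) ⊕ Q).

0.45

Q ⊕ R = min(1, 0.32 + 0.77) = min(1, 1.09) = 1.00
¬(Q ⊕ R) = 1 − 1.00 = 0.00
R → ¬(Q ⊕ R) = min(1, 1 − 0.77 + 0.00) = min(1, 0.23) = 0.23
(R → ¬(Q ⊕ R)) ⊕ Q = min(1, 0.23 + 0.32) = min(1, 0.55) = 0.55
¬((R → ¬(Q ⊕ R)) ⊕ Q) = 1 − 0.55 = 0.45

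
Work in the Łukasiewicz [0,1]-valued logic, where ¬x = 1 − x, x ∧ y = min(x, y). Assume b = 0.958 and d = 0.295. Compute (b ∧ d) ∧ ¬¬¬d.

b ∧ d = min(0.958, 0.295) = 0.295
¬d = 1 − 0.295 = 0.705
¬¬d = 1 − 0.705 = 0.295
¬¬¬d = 1 − 0.295 = 0.705
(b ∧ d) ∧ ¬¬¬d = min(0.295, 0.705) = 0.295

0.295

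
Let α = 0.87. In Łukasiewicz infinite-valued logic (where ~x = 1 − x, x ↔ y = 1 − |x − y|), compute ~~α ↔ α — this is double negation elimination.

1.00

~α = 1 − 0.87 = 0.13
~~α = 1 − 0.13 = 0.87
~~α ↔ α = 1 − |0.87 − 0.87| = 1 − 0.00 = 1.00
(As expected: always 1 in Ł∞ since negation is involutive.)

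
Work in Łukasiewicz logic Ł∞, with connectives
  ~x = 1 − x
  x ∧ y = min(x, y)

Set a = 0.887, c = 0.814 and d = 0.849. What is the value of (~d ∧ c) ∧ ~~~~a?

~d = 1 − 0.849 = 0.151
~d ∧ c = min(0.151, 0.814) = 0.151
~a = 1 − 0.887 = 0.113
~~a = 1 − 0.113 = 0.887
~~~a = 1 − 0.887 = 0.113
~~~~a = 1 − 0.113 = 0.887
(~d ∧ c) ∧ ~~~~a = min(0.151, 0.887) = 0.151

0.151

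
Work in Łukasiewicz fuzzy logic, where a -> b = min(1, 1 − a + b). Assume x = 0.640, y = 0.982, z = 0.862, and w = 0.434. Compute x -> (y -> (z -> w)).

z -> w = min(1, 1 − 0.862 + 0.434) = min(1, 0.572) = 0.572
y -> (z -> w) = min(1, 1 − 0.982 + 0.572) = min(1, 0.590) = 0.590
x -> (y -> (z -> w)) = min(1, 1 − 0.640 + 0.590) = min(1, 0.950) = 0.950

0.950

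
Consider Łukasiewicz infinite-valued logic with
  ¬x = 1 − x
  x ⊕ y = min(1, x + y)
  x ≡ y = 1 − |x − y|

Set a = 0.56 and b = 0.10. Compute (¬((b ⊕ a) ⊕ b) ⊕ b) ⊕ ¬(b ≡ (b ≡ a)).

b ⊕ a = min(1, 0.10 + 0.56) = min(1, 0.66) = 0.66
(b ⊕ a) ⊕ b = min(1, 0.66 + 0.10) = min(1, 0.76) = 0.76
¬((b ⊕ a) ⊕ b) = 1 − 0.76 = 0.24
¬((b ⊕ a) ⊕ b) ⊕ b = min(1, 0.24 + 0.10) = min(1, 0.34) = 0.34
b ≡ a = 1 − |0.10 − 0.56| = 1 − 0.46 = 0.54
b ≡ (b ≡ a) = 1 − |0.10 − 0.54| = 1 − 0.44 = 0.56
¬(b ≡ (b ≡ a)) = 1 − 0.56 = 0.44
(¬((b ⊕ a) ⊕ b) ⊕ b) ⊕ ¬(b ≡ (b ≡ a)) = min(1, 0.34 + 0.44) = min(1, 0.78) = 0.78

0.78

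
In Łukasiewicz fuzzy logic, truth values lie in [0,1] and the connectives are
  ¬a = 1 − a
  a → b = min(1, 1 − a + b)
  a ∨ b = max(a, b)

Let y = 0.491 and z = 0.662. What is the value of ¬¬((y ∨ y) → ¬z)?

0.847

y ∨ y = max(0.491, 0.491) = 0.491
¬z = 1 − 0.662 = 0.338
(y ∨ y) → ¬z = min(1, 1 − 0.491 + 0.338) = min(1, 0.847) = 0.847
¬((y ∨ y) → ¬z) = 1 − 0.847 = 0.153
¬¬((y ∨ y) → ¬z) = 1 − 0.153 = 0.847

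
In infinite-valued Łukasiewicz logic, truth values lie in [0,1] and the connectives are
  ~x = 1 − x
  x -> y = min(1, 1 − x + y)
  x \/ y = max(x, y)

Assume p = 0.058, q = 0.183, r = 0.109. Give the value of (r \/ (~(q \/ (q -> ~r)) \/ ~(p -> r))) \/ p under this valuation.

0.109

~r = 1 − 0.109 = 0.891
q -> ~r = min(1, 1 − 0.183 + 0.891) = min(1, 1.708) = 1.000
q \/ (q -> ~r) = max(0.183, 1.000) = 1.000
~(q \/ (q -> ~r)) = 1 − 1.000 = 0.000
p -> r = min(1, 1 − 0.058 + 0.109) = min(1, 1.051) = 1.000
~(p -> r) = 1 − 1.000 = 0.000
~(q \/ (q -> ~r)) \/ ~(p -> r) = max(0.000, 0.000) = 0.000
r \/ (~(q \/ (q -> ~r)) \/ ~(p -> r)) = max(0.109, 0.000) = 0.109
(r \/ (~(q \/ (q -> ~r)) \/ ~(p -> r))) \/ p = max(0.109, 0.058) = 0.109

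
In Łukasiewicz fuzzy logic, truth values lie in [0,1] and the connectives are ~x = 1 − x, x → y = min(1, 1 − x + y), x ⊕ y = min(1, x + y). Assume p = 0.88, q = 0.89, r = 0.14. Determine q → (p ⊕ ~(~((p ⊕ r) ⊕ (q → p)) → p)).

0.99

p ⊕ r = min(1, 0.88 + 0.14) = min(1, 1.02) = 1.00
q → p = min(1, 1 − 0.89 + 0.88) = min(1, 0.99) = 0.99
(p ⊕ r) ⊕ (q → p) = min(1, 1.00 + 0.99) = min(1, 1.99) = 1.00
~((p ⊕ r) ⊕ (q → p)) = 1 − 1.00 = 0.00
~((p ⊕ r) ⊕ (q → p)) → p = min(1, 1 − 0.00 + 0.88) = min(1, 1.88) = 1.00
~(~((p ⊕ r) ⊕ (q → p)) → p) = 1 − 1.00 = 0.00
p ⊕ ~(~((p ⊕ r) ⊕ (q → p)) → p) = min(1, 0.88 + 0.00) = min(1, 0.88) = 0.88
q → (p ⊕ ~(~((p ⊕ r) ⊕ (q → p)) → p)) = min(1, 1 − 0.89 + 0.88) = min(1, 0.99) = 0.99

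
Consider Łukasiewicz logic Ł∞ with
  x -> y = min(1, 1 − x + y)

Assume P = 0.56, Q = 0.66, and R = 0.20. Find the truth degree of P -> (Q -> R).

0.98

Q -> R = min(1, 1 − 0.66 + 0.20) = min(1, 0.54) = 0.54
P -> (Q -> R) = min(1, 1 − 0.56 + 0.54) = min(1, 0.98) = 0.98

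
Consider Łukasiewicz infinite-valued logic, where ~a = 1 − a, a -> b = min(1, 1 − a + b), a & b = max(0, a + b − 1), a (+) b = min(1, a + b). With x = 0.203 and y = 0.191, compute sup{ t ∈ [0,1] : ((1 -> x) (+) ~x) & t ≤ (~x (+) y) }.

0.988

1 -> x = min(1, 1 − 1.000 + 0.203) = min(1, 0.203) = 0.203
~x = 1 − 0.203 = 0.797
(1 -> x) (+) ~x = min(1, 0.203 + 0.797) = min(1, 1.000) = 1.000
So the left factor is (1 -> x) (+) ~x = 1.000.
~x (+) y = min(1, 0.797 + 0.191) = min(1, 0.988) = 0.988
So the right-hand bound is ~x (+) y = 0.988.
The residuum of the Łukasiewicz t-norm gives the supremum: min(1, 1 − 1.000 + 0.988).
1 − 1.000 + 0.988 = 0.988, so t = min(1, 0.988) = 0.988.
Check: 1.000 & 0.988 = max(0, 0.988) = 0.988 ≤ 0.988.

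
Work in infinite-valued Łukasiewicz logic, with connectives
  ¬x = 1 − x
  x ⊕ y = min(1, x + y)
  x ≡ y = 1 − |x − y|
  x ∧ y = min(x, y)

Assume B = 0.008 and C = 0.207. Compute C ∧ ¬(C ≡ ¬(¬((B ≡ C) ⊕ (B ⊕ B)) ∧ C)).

B ≡ C = 1 − |0.008 − 0.207| = 1 − 0.199 = 0.801
B ⊕ B = min(1, 0.008 + 0.008) = min(1, 0.016) = 0.016
(B ≡ C) ⊕ (B ⊕ B) = min(1, 0.801 + 0.016) = min(1, 0.817) = 0.817
¬((B ≡ C) ⊕ (B ⊕ B)) = 1 − 0.817 = 0.183
¬((B ≡ C) ⊕ (B ⊕ B)) ∧ C = min(0.183, 0.207) = 0.183
¬(¬((B ≡ C) ⊕ (B ⊕ B)) ∧ C) = 1 − 0.183 = 0.817
C ≡ ¬(¬((B ≡ C) ⊕ (B ⊕ B)) ∧ C) = 1 − |0.207 − 0.817| = 1 − 0.610 = 0.390
¬(C ≡ ¬(¬((B ≡ C) ⊕ (B ⊕ B)) ∧ C)) = 1 − 0.390 = 0.610
C ∧ ¬(C ≡ ¬(¬((B ≡ C) ⊕ (B ⊕ B)) ∧ C)) = min(0.207, 0.610) = 0.207

0.207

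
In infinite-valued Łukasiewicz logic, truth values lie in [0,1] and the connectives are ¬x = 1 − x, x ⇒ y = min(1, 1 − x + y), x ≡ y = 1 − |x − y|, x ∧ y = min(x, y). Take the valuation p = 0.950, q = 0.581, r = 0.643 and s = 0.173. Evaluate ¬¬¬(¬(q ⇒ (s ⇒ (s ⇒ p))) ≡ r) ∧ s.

0.173

s ⇒ p = min(1, 1 − 0.173 + 0.950) = min(1, 1.777) = 1.000
s ⇒ (s ⇒ p) = min(1, 1 − 0.173 + 1.000) = min(1, 1.827) = 1.000
q ⇒ (s ⇒ (s ⇒ p)) = min(1, 1 − 0.581 + 1.000) = min(1, 1.419) = 1.000
¬(q ⇒ (s ⇒ (s ⇒ p))) = 1 − 1.000 = 0.000
¬(q ⇒ (s ⇒ (s ⇒ p))) ≡ r = 1 − |0.000 − 0.643| = 1 − 0.643 = 0.357
¬(¬(q ⇒ (s ⇒ (s ⇒ p))) ≡ r) = 1 − 0.357 = 0.643
¬¬(¬(q ⇒ (s ⇒ (s ⇒ p))) ≡ r) = 1 − 0.643 = 0.357
¬¬¬(¬(q ⇒ (s ⇒ (s ⇒ p))) ≡ r) = 1 − 0.357 = 0.643
¬¬¬(¬(q ⇒ (s ⇒ (s ⇒ p))) ≡ r) ∧ s = min(0.643, 0.173) = 0.173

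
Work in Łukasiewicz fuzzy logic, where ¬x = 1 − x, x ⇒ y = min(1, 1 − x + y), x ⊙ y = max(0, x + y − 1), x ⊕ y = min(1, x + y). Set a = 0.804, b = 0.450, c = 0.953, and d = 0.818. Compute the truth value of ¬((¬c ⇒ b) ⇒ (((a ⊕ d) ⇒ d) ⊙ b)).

0.732

¬c = 1 − 0.953 = 0.047
¬c ⇒ b = min(1, 1 − 0.047 + 0.450) = min(1, 1.403) = 1.000
a ⊕ d = min(1, 0.804 + 0.818) = min(1, 1.622) = 1.000
(a ⊕ d) ⇒ d = min(1, 1 − 1.000 + 0.818) = min(1, 0.818) = 0.818
((a ⊕ d) ⇒ d) ⊙ b = max(0, 0.818 + 0.450 − 1) = max(0, 0.268) = 0.268
(¬c ⇒ b) ⇒ (((a ⊕ d) ⇒ d) ⊙ b) = min(1, 1 − 1.000 + 0.268) = min(1, 0.268) = 0.268
¬((¬c ⇒ b) ⇒ (((a ⊕ d) ⇒ d) ⊙ b)) = 1 − 0.268 = 0.732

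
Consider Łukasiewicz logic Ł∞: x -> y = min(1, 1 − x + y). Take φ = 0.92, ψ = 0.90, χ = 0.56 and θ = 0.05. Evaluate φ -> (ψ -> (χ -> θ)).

χ -> θ = min(1, 1 − 0.56 + 0.05) = min(1, 0.49) = 0.49
ψ -> (χ -> θ) = min(1, 1 − 0.90 + 0.49) = min(1, 0.59) = 0.59
φ -> (ψ -> (χ -> θ)) = min(1, 1 − 0.92 + 0.59) = min(1, 0.67) = 0.67

0.67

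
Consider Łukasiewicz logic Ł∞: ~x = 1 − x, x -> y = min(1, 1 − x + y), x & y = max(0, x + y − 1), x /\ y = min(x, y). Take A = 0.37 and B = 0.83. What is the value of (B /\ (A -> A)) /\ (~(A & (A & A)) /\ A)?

A -> A = min(1, 1 − 0.37 + 0.37) = min(1, 1.00) = 1.00
B /\ (A -> A) = min(0.83, 1.00) = 0.83
A & A = max(0, 0.37 + 0.37 − 1) = max(0, -0.26) = 0.00
A & (A & A) = max(0, 0.37 + 0.00 − 1) = max(0, -0.63) = 0.00
~(A & (A & A)) = 1 − 0.00 = 1.00
~(A & (A & A)) /\ A = min(1.00, 0.37) = 0.37
(B /\ (A -> A)) /\ (~(A & (A & A)) /\ A) = min(0.83, 0.37) = 0.37

0.37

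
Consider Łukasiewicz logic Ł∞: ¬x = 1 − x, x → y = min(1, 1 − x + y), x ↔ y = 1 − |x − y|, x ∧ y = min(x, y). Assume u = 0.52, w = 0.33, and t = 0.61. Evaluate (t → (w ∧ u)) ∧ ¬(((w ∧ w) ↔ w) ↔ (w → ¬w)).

0.00

w ∧ u = min(0.33, 0.52) = 0.33
t → (w ∧ u) = min(1, 1 − 0.61 + 0.33) = min(1, 0.72) = 0.72
w ∧ w = min(0.33, 0.33) = 0.33
(w ∧ w) ↔ w = 1 − |0.33 − 0.33| = 1 − 0.00 = 1.00
¬w = 1 − 0.33 = 0.67
w → ¬w = min(1, 1 − 0.33 + 0.67) = min(1, 1.34) = 1.00
((w ∧ w) ↔ w) ↔ (w → ¬w) = 1 − |1.00 − 1.00| = 1 − 0.00 = 1.00
¬(((w ∧ w) ↔ w) ↔ (w → ¬w)) = 1 − 1.00 = 0.00
(t → (w ∧ u)) ∧ ¬(((w ∧ w) ↔ w) ↔ (w → ¬w)) = min(0.72, 0.00) = 0.00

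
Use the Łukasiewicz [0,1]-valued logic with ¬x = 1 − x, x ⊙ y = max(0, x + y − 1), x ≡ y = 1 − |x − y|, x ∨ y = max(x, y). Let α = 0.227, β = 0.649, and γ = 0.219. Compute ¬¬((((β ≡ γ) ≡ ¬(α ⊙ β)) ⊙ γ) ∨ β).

0.649

β ≡ γ = 1 − |0.649 − 0.219| = 1 − 0.430 = 0.570
α ⊙ β = max(0, 0.227 + 0.649 − 1) = max(0, -0.124) = 0.000
¬(α ⊙ β) = 1 − 0.000 = 1.000
(β ≡ γ) ≡ ¬(α ⊙ β) = 1 − |0.570 − 1.000| = 1 − 0.430 = 0.570
((β ≡ γ) ≡ ¬(α ⊙ β)) ⊙ γ = max(0, 0.570 + 0.219 − 1) = max(0, -0.211) = 0.000
(((β ≡ γ) ≡ ¬(α ⊙ β)) ⊙ γ) ∨ β = max(0.000, 0.649) = 0.649
¬((((β ≡ γ) ≡ ¬(α ⊙ β)) ⊙ γ) ∨ β) = 1 − 0.649 = 0.351
¬¬((((β ≡ γ) ≡ ¬(α ⊙ β)) ⊙ γ) ∨ β) = 1 − 0.351 = 0.649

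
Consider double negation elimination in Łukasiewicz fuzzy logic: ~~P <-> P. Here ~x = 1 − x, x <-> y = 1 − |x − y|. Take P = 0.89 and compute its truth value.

1.00

~P = 1 − 0.89 = 0.11
~~P = 1 − 0.11 = 0.89
~~P <-> P = 1 − |0.89 − 0.89| = 1 − 0.00 = 1.00
(As expected: always 1 in Ł∞ since negation is involutive.)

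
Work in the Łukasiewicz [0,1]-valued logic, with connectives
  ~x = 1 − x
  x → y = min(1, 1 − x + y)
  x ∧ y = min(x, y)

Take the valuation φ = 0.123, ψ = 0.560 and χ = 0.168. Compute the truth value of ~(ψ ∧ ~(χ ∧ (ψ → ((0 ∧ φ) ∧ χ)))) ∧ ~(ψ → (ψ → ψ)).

0 ∧ φ = min(0.000, 0.123) = 0.000
(0 ∧ φ) ∧ χ = min(0.000, 0.168) = 0.000
ψ → ((0 ∧ φ) ∧ χ) = min(1, 1 − 0.560 + 0.000) = min(1, 0.440) = 0.440
χ ∧ (ψ → ((0 ∧ φ) ∧ χ)) = min(0.168, 0.440) = 0.168
~(χ ∧ (ψ → ((0 ∧ φ) ∧ χ))) = 1 − 0.168 = 0.832
ψ ∧ ~(χ ∧ (ψ → ((0 ∧ φ) ∧ χ))) = min(0.560, 0.832) = 0.560
~(ψ ∧ ~(χ ∧ (ψ → ((0 ∧ φ) ∧ χ)))) = 1 − 0.560 = 0.440
ψ → ψ = min(1, 1 − 0.560 + 0.560) = min(1, 1.000) = 1.000
ψ → (ψ → ψ) = min(1, 1 − 0.560 + 1.000) = min(1, 1.440) = 1.000
~(ψ → (ψ → ψ)) = 1 − 1.000 = 0.000
~(ψ ∧ ~(χ ∧ (ψ → ((0 ∧ φ) ∧ χ)))) ∧ ~(ψ → (ψ → ψ)) = min(0.440, 0.000) = 0.000

0.000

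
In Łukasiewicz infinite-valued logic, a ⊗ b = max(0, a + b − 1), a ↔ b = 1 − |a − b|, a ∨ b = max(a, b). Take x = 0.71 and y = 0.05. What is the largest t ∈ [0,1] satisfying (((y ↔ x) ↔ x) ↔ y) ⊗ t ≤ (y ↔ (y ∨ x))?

y ↔ x = 1 − |0.05 − 0.71| = 1 − 0.66 = 0.34
(y ↔ x) ↔ x = 1 − |0.34 − 0.71| = 1 − 0.37 = 0.63
((y ↔ x) ↔ x) ↔ y = 1 − |0.63 − 0.05| = 1 − 0.58 = 0.42
So the left factor is ((y ↔ x) ↔ x) ↔ y = 0.42.
y ∨ x = max(0.05, 0.71) = 0.71
y ↔ (y ∨ x) = 1 − |0.05 − 0.71| = 1 − 0.66 = 0.34
So the right-hand bound is y ↔ (y ∨ x) = 0.34.
The residuum of the Łukasiewicz t-norm gives the supremum: min(1, 1 − 0.42 + 0.34).
1 − 0.42 + 0.34 = 0.92, so t = min(1, 0.92) = 0.92.
Check: 0.42 ⊗ 0.92 = max(0, 0.34) = 0.34 ≤ 0.34.

0.92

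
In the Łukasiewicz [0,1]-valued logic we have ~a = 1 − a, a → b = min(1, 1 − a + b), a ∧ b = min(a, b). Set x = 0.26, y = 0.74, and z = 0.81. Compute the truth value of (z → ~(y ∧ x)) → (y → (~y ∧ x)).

0.59

y ∧ x = min(0.74, 0.26) = 0.26
~(y ∧ x) = 1 − 0.26 = 0.74
z → ~(y ∧ x) = min(1, 1 − 0.81 + 0.74) = min(1, 0.93) = 0.93
~y = 1 − 0.74 = 0.26
~y ∧ x = min(0.26, 0.26) = 0.26
y → (~y ∧ x) = min(1, 1 − 0.74 + 0.26) = min(1, 0.52) = 0.52
(z → ~(y ∧ x)) → (y → (~y ∧ x)) = min(1, 1 − 0.93 + 0.52) = min(1, 0.59) = 0.59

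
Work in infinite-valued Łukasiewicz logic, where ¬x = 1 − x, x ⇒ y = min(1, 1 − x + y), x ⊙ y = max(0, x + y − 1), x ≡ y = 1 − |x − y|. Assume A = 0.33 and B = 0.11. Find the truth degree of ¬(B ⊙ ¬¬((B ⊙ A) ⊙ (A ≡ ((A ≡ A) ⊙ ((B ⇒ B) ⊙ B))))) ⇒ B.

0.11

B ⊙ A = max(0, 0.11 + 0.33 − 1) = max(0, -0.56) = 0.00
A ≡ A = 1 − |0.33 − 0.33| = 1 − 0.00 = 1.00
B ⇒ B = min(1, 1 − 0.11 + 0.11) = min(1, 1.00) = 1.00
(B ⇒ B) ⊙ B = max(0, 1.00 + 0.11 − 1) = max(0, 0.11) = 0.11
(A ≡ A) ⊙ ((B ⇒ B) ⊙ B) = max(0, 1.00 + 0.11 − 1) = max(0, 0.11) = 0.11
A ≡ ((A ≡ A) ⊙ ((B ⇒ B) ⊙ B)) = 1 − |0.33 − 0.11| = 1 − 0.22 = 0.78
(B ⊙ A) ⊙ (A ≡ ((A ≡ A) ⊙ ((B ⇒ B) ⊙ B))) = max(0, 0.00 + 0.78 − 1) = max(0, -0.22) = 0.00
¬((B ⊙ A) ⊙ (A ≡ ((A ≡ A) ⊙ ((B ⇒ B) ⊙ B)))) = 1 − 0.00 = 1.00
¬¬((B ⊙ A) ⊙ (A ≡ ((A ≡ A) ⊙ ((B ⇒ B) ⊙ B)))) = 1 − 1.00 = 0.00
B ⊙ ¬¬((B ⊙ A) ⊙ (A ≡ ((A ≡ A) ⊙ ((B ⇒ B) ⊙ B)))) = max(0, 0.11 + 0.00 − 1) = max(0, -0.89) = 0.00
¬(B ⊙ ¬¬((B ⊙ A) ⊙ (A ≡ ((A ≡ A) ⊙ ((B ⇒ B) ⊙ B))))) = 1 − 0.00 = 1.00
¬(B ⊙ ¬¬((B ⊙ A) ⊙ (A ≡ ((A ≡ A) ⊙ ((B ⇒ B) ⊙ B))))) ⇒ B = min(1, 1 − 1.00 + 0.11) = min(1, 0.11) = 0.11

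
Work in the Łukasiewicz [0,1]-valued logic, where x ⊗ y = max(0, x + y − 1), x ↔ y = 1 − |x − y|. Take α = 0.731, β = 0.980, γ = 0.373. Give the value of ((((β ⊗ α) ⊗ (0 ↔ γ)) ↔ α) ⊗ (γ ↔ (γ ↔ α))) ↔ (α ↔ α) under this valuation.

0.338

β ⊗ α = max(0, 0.980 + 0.731 − 1) = max(0, 0.711) = 0.711
0 ↔ γ = 1 − |0.000 − 0.373| = 1 − 0.373 = 0.627
(β ⊗ α) ⊗ (0 ↔ γ) = max(0, 0.711 + 0.627 − 1) = max(0, 0.338) = 0.338
((β ⊗ α) ⊗ (0 ↔ γ)) ↔ α = 1 − |0.338 − 0.731| = 1 − 0.393 = 0.607
γ ↔ α = 1 − |0.373 − 0.731| = 1 − 0.358 = 0.642
γ ↔ (γ ↔ α) = 1 − |0.373 − 0.642| = 1 − 0.269 = 0.731
(((β ⊗ α) ⊗ (0 ↔ γ)) ↔ α) ⊗ (γ ↔ (γ ↔ α)) = max(0, 0.607 + 0.731 − 1) = max(0, 0.338) = 0.338
α ↔ α = 1 − |0.731 − 0.731| = 1 − 0.000 = 1.000
((((β ⊗ α) ⊗ (0 ↔ γ)) ↔ α) ⊗ (γ ↔ (γ ↔ α))) ↔ (α ↔ α) = 1 − |0.338 − 1.000| = 1 − 0.662 = 0.338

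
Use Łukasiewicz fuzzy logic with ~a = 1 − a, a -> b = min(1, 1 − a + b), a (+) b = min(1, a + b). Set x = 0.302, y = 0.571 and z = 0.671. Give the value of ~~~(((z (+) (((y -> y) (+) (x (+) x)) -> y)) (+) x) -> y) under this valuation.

0.429

y -> y = min(1, 1 − 0.571 + 0.571) = min(1, 1.000) = 1.000
x (+) x = min(1, 0.302 + 0.302) = min(1, 0.604) = 0.604
(y -> y) (+) (x (+) x) = min(1, 1.000 + 0.604) = min(1, 1.604) = 1.000
((y -> y) (+) (x (+) x)) -> y = min(1, 1 − 1.000 + 0.571) = min(1, 0.571) = 0.571
z (+) (((y -> y) (+) (x (+) x)) -> y) = min(1, 0.671 + 0.571) = min(1, 1.242) = 1.000
(z (+) (((y -> y) (+) (x (+) x)) -> y)) (+) x = min(1, 1.000 + 0.302) = min(1, 1.302) = 1.000
((z (+) (((y -> y) (+) (x (+) x)) -> y)) (+) x) -> y = min(1, 1 − 1.000 + 0.571) = min(1, 0.571) = 0.571
~(((z (+) (((y -> y) (+) (x (+) x)) -> y)) (+) x) -> y) = 1 − 0.571 = 0.429
~~(((z (+) (((y -> y) (+) (x (+) x)) -> y)) (+) x) -> y) = 1 − 0.429 = 0.571
~~~(((z (+) (((y -> y) (+) (x (+) x)) -> y)) (+) x) -> y) = 1 − 0.571 = 0.429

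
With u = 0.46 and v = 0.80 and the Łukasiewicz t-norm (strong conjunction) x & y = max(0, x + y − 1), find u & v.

0.26

u & v = max(0, 0.46 + 0.80 − 1) = max(0, 0.26) = 0.26
For comparison, the Gödel (minimum) t-norm min(x, y) would give 0.46.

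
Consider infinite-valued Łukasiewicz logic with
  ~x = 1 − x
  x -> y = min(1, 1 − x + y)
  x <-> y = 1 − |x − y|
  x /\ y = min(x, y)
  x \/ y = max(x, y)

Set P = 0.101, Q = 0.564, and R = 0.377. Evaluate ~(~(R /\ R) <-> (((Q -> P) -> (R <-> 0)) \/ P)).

R /\ R = min(0.377, 0.377) = 0.377
~(R /\ R) = 1 − 0.377 = 0.623
Q -> P = min(1, 1 − 0.564 + 0.101) = min(1, 0.537) = 0.537
R <-> 0 = 1 − |0.377 − 0.000| = 1 − 0.377 = 0.623
(Q -> P) -> (R <-> 0) = min(1, 1 − 0.537 + 0.623) = min(1, 1.086) = 1.000
((Q -> P) -> (R <-> 0)) \/ P = max(1.000, 0.101) = 1.000
~(R /\ R) <-> (((Q -> P) -> (R <-> 0)) \/ P) = 1 − |0.623 − 1.000| = 1 − 0.377 = 0.623
~(~(R /\ R) <-> (((Q -> P) -> (R <-> 0)) \/ P)) = 1 − 0.623 = 0.377

0.377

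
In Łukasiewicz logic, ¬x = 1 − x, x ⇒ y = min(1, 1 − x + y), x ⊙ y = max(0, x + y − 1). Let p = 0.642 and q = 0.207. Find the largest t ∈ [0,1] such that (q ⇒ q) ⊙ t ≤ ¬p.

0.358

q ⇒ q = min(1, 1 − 0.207 + 0.207) = min(1, 1.000) = 1.000
So the left factor is q ⇒ q = 1.000.
¬p = 1 − 0.642 = 0.358
So the right-hand bound is ¬p = 0.358.
The residuum of the Łukasiewicz t-norm gives the supremum: min(1, 1 − 1.000 + 0.358).
1 − 1.000 + 0.358 = 0.358, so t = min(1, 0.358) = 0.358.
Check: 1.000 ⊙ 0.358 = max(0, 0.358) = 0.358 ≤ 0.358.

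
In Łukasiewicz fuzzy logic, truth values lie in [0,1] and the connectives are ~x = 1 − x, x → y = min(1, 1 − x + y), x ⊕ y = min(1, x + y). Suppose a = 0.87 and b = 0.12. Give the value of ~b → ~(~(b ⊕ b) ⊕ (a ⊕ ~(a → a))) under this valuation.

0.12

~b = 1 − 0.12 = 0.88
b ⊕ b = min(1, 0.12 + 0.12) = min(1, 0.24) = 0.24
~(b ⊕ b) = 1 − 0.24 = 0.76
a → a = min(1, 1 − 0.87 + 0.87) = min(1, 1.00) = 1.00
~(a → a) = 1 − 1.00 = 0.00
a ⊕ ~(a → a) = min(1, 0.87 + 0.00) = min(1, 0.87) = 0.87
~(b ⊕ b) ⊕ (a ⊕ ~(a → a)) = min(1, 0.76 + 0.87) = min(1, 1.63) = 1.00
~(~(b ⊕ b) ⊕ (a ⊕ ~(a → a))) = 1 − 1.00 = 0.00
~b → ~(~(b ⊕ b) ⊕ (a ⊕ ~(a → a))) = min(1, 1 − 0.88 + 0.00) = min(1, 0.12) = 0.12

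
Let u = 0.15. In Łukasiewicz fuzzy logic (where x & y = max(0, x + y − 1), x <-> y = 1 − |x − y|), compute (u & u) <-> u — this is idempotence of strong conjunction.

0.85

u & u = max(0, 0.15 + 0.15 − 1) = max(0, -0.70) = 0.00
(u & u) <-> u = 1 − |0.00 − 0.15| = 1 − 0.15 = 0.85
(The value 0.85 < 1 shows this instance is not satisfied; fails in Ł∞ since a ⊗ a = max(0, 2a−1) ≠ a in general.)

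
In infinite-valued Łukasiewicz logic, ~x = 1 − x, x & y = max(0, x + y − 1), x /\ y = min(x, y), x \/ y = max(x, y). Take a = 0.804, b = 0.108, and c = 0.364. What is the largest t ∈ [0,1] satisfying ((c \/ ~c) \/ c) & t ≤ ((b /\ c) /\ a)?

0.472

~c = 1 − 0.364 = 0.636
c \/ ~c = max(0.364, 0.636) = 0.636
(c \/ ~c) \/ c = max(0.636, 0.364) = 0.636
So the left factor is (c \/ ~c) \/ c = 0.636.
b /\ c = min(0.108, 0.364) = 0.108
(b /\ c) /\ a = min(0.108, 0.804) = 0.108
So the right-hand bound is (b /\ c) /\ a = 0.108.
The residuum of the Łukasiewicz t-norm gives the supremum: min(1, 1 − 0.636 + 0.108).
1 − 0.636 + 0.108 = 0.472, so t = min(1, 0.472) = 0.472.
Check: 0.636 & 0.472 = max(0, 0.108) = 0.108 ≤ 0.108.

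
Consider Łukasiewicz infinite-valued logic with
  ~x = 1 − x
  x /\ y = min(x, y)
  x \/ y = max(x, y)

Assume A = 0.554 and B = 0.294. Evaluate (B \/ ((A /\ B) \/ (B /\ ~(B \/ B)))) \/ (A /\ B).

A /\ B = min(0.554, 0.294) = 0.294
B \/ B = max(0.294, 0.294) = 0.294
~(B \/ B) = 1 − 0.294 = 0.706
B /\ ~(B \/ B) = min(0.294, 0.706) = 0.294
(A /\ B) \/ (B /\ ~(B \/ B)) = max(0.294, 0.294) = 0.294
B \/ ((A /\ B) \/ (B /\ ~(B \/ B))) = max(0.294, 0.294) = 0.294
(B \/ ((A /\ B) \/ (B /\ ~(B \/ B)))) \/ (A /\ B) = max(0.294, 0.294) = 0.294

0.294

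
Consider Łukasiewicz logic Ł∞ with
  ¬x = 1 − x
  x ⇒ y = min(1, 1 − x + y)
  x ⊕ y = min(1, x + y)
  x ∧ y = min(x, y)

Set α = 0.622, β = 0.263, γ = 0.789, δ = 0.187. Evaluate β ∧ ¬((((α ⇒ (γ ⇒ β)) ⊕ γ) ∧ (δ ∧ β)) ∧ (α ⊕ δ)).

0.263

γ ⇒ β = min(1, 1 − 0.789 + 0.263) = min(1, 0.474) = 0.474
α ⇒ (γ ⇒ β) = min(1, 1 − 0.622 + 0.474) = min(1, 0.852) = 0.852
(α ⇒ (γ ⇒ β)) ⊕ γ = min(1, 0.852 + 0.789) = min(1, 1.641) = 1.000
δ ∧ β = min(0.187, 0.263) = 0.187
((α ⇒ (γ ⇒ β)) ⊕ γ) ∧ (δ ∧ β) = min(1.000, 0.187) = 0.187
α ⊕ δ = min(1, 0.622 + 0.187) = min(1, 0.809) = 0.809
(((α ⇒ (γ ⇒ β)) ⊕ γ) ∧ (δ ∧ β)) ∧ (α ⊕ δ) = min(0.187, 0.809) = 0.187
¬((((α ⇒ (γ ⇒ β)) ⊕ γ) ∧ (δ ∧ β)) ∧ (α ⊕ δ)) = 1 − 0.187 = 0.813
β ∧ ¬((((α ⇒ (γ ⇒ β)) ⊕ γ) ∧ (δ ∧ β)) ∧ (α ⊕ δ)) = min(0.263, 0.813) = 0.263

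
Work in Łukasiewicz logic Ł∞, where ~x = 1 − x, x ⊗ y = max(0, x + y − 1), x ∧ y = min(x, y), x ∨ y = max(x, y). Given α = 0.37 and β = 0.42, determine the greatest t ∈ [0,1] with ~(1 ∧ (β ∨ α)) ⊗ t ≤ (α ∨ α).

0.79

β ∨ α = max(0.42, 0.37) = 0.42
1 ∧ (β ∨ α) = min(1.00, 0.42) = 0.42
~(1 ∧ (β ∨ α)) = 1 − 0.42 = 0.58
So the left factor is ~(1 ∧ (β ∨ α)) = 0.58.
α ∨ α = max(0.37, 0.37) = 0.37
So the right-hand bound is α ∨ α = 0.37.
The residuum of the Łukasiewicz t-norm gives the supremum: min(1, 1 − 0.58 + 0.37).
1 − 0.58 + 0.37 = 0.79, so t = min(1, 0.79) = 0.79.
Check: 0.58 ⊗ 0.79 = max(0, 0.37) = 0.37 ≤ 0.37.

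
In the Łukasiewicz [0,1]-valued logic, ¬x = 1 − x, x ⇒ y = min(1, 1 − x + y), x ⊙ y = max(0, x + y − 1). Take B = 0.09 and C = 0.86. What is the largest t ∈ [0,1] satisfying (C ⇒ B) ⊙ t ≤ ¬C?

0.91

C ⇒ B = min(1, 1 − 0.86 + 0.09) = min(1, 0.23) = 0.23
So the left factor is C ⇒ B = 0.23.
¬C = 1 − 0.86 = 0.14
So the right-hand bound is ¬C = 0.14.
The residuum of the Łukasiewicz t-norm gives the supremum: min(1, 1 − 0.23 + 0.14).
1 − 0.23 + 0.14 = 0.91, so t = min(1, 0.91) = 0.91.
Check: 0.23 ⊙ 0.91 = max(0, 0.14) = 0.14 ≤ 0.14.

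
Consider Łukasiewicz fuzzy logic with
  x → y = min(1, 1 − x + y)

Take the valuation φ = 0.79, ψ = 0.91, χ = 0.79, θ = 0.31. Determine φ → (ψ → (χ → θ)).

0.82

χ → θ = min(1, 1 − 0.79 + 0.31) = min(1, 0.52) = 0.52
ψ → (χ → θ) = min(1, 1 − 0.91 + 0.52) = min(1, 0.61) = 0.61
φ → (ψ → (χ → θ)) = min(1, 1 − 0.79 + 0.61) = min(1, 0.82) = 0.82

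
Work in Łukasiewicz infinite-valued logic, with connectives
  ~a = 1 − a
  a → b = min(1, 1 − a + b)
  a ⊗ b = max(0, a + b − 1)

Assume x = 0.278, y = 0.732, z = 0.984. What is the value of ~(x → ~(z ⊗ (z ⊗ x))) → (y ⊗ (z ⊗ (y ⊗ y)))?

z ⊗ x = max(0, 0.984 + 0.278 − 1) = max(0, 0.262) = 0.262
z ⊗ (z ⊗ x) = max(0, 0.984 + 0.262 − 1) = max(0, 0.246) = 0.246
~(z ⊗ (z ⊗ x)) = 1 − 0.246 = 0.754
x → ~(z ⊗ (z ⊗ x)) = min(1, 1 − 0.278 + 0.754) = min(1, 1.476) = 1.000
~(x → ~(z ⊗ (z ⊗ x))) = 1 − 1.000 = 0.000
y ⊗ y = max(0, 0.732 + 0.732 − 1) = max(0, 0.464) = 0.464
z ⊗ (y ⊗ y) = max(0, 0.984 + 0.464 − 1) = max(0, 0.448) = 0.448
y ⊗ (z ⊗ (y ⊗ y)) = max(0, 0.732 + 0.448 − 1) = max(0, 0.180) = 0.180
~(x → ~(z ⊗ (z ⊗ x))) → (y ⊗ (z ⊗ (y ⊗ y))) = min(1, 1 − 0.000 + 0.180) = min(1, 1.180) = 1.000

1.000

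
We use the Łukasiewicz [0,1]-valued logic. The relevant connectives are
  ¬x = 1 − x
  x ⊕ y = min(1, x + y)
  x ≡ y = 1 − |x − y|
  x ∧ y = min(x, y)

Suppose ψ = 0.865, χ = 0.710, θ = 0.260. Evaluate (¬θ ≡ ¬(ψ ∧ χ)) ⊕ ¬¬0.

¬θ = 1 − 0.260 = 0.740
ψ ∧ χ = min(0.865, 0.710) = 0.710
¬(ψ ∧ χ) = 1 − 0.710 = 0.290
¬θ ≡ ¬(ψ ∧ χ) = 1 − |0.740 − 0.290| = 1 − 0.450 = 0.550
¬0 = 1 − 0.000 = 1.000
¬¬0 = 1 − 1.000 = 0.000
(¬θ ≡ ¬(ψ ∧ χ)) ⊕ ¬¬0 = min(1, 0.550 + 0.000) = min(1, 0.550) = 0.550

0.550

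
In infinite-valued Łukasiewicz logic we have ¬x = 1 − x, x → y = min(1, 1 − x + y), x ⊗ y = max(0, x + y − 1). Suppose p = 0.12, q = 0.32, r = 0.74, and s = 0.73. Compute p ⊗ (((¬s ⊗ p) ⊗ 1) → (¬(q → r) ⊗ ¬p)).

0.12

¬s = 1 − 0.73 = 0.27
¬s ⊗ p = max(0, 0.27 + 0.12 − 1) = max(0, -0.61) = 0.00
(¬s ⊗ p) ⊗ 1 = max(0, 0.00 + 1.00 − 1) = max(0, 0.00) = 0.00
q → r = min(1, 1 − 0.32 + 0.74) = min(1, 1.42) = 1.00
¬(q → r) = 1 − 1.00 = 0.00
¬p = 1 − 0.12 = 0.88
¬(q → r) ⊗ ¬p = max(0, 0.00 + 0.88 − 1) = max(0, -0.12) = 0.00
((¬s ⊗ p) ⊗ 1) → (¬(q → r) ⊗ ¬p) = min(1, 1 − 0.00 + 0.00) = min(1, 1.00) = 1.00
p ⊗ (((¬s ⊗ p) ⊗ 1) → (¬(q → r) ⊗ ¬p)) = max(0, 0.12 + 1.00 − 1) = max(0, 0.12) = 0.12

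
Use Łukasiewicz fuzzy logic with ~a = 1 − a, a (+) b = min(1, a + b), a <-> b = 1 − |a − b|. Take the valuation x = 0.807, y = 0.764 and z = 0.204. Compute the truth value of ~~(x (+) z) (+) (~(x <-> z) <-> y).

1.000

x (+) z = min(1, 0.807 + 0.204) = min(1, 1.011) = 1.000
~(x (+) z) = 1 − 1.000 = 0.000
~~(x (+) z) = 1 − 0.000 = 1.000
x <-> z = 1 − |0.807 − 0.204| = 1 − 0.603 = 0.397
~(x <-> z) = 1 − 0.397 = 0.603
~(x <-> z) <-> y = 1 − |0.603 − 0.764| = 1 − 0.161 = 0.839
~~(x (+) z) (+) (~(x <-> z) <-> y) = min(1, 1.000 + 0.839) = min(1, 1.839) = 1.000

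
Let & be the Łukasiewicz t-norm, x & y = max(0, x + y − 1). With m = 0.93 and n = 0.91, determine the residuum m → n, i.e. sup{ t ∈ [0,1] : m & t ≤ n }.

0.98

The residuum of the Łukasiewicz t-norm gives the supremum: min(1, 1 − 0.93 + 0.91).
1 − 0.93 + 0.91 = 0.98, so t = min(1, 0.98) = 0.98.
Check: 0.93 & 0.98 = max(0, 0.91) = 0.91 ≤ 0.91.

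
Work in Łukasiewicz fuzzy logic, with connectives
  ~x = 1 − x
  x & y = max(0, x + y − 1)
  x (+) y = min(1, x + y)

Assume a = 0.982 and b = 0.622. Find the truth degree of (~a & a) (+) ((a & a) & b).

0.586

~a = 1 − 0.982 = 0.018
~a & a = max(0, 0.018 + 0.982 − 1) = max(0, 0.000) = 0.000
a & a = max(0, 0.982 + 0.982 − 1) = max(0, 0.964) = 0.964
(a & a) & b = max(0, 0.964 + 0.622 − 1) = max(0, 0.586) = 0.586
(~a & a) (+) ((a & a) & b) = min(1, 0.000 + 0.586) = min(1, 0.586) = 0.586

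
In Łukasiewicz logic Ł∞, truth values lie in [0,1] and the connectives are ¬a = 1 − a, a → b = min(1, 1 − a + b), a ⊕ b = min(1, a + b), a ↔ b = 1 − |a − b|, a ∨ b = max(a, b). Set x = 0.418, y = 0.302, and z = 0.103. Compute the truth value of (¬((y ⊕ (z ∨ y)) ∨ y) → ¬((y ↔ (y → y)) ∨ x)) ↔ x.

0.418

z ∨ y = max(0.103, 0.302) = 0.302
y ⊕ (z ∨ y) = min(1, 0.302 + 0.302) = min(1, 0.604) = 0.604
(y ⊕ (z ∨ y)) ∨ y = max(0.604, 0.302) = 0.604
¬((y ⊕ (z ∨ y)) ∨ y) = 1 − 0.604 = 0.396
y → y = min(1, 1 − 0.302 + 0.302) = min(1, 1.000) = 1.000
y ↔ (y → y) = 1 − |0.302 − 1.000| = 1 − 0.698 = 0.302
(y ↔ (y → y)) ∨ x = max(0.302, 0.418) = 0.418
¬((y ↔ (y → y)) ∨ x) = 1 − 0.418 = 0.582
¬((y ⊕ (z ∨ y)) ∨ y) → ¬((y ↔ (y → y)) ∨ x) = min(1, 1 − 0.396 + 0.582) = min(1, 1.186) = 1.000
(¬((y ⊕ (z ∨ y)) ∨ y) → ¬((y ↔ (y → y)) ∨ x)) ↔ x = 1 − |1.000 − 0.418| = 1 − 0.582 = 0.418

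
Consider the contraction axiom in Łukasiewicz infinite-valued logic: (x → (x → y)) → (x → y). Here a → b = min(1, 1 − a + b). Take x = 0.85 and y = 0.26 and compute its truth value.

x → y = min(1, 1 − 0.85 + 0.26) = min(1, 0.41) = 0.41
x → (x → y) = min(1, 1 − 0.85 + 0.41) = min(1, 0.56) = 0.56
(x → (x → y)) → (x → y) = min(1, 1 − 0.56 + 0.41) = min(1, 0.85) = 0.85
(The value 0.85 < 1 shows this instance is not satisfied; fails in Ł∞ (the t-norm is not idempotent).)

0.85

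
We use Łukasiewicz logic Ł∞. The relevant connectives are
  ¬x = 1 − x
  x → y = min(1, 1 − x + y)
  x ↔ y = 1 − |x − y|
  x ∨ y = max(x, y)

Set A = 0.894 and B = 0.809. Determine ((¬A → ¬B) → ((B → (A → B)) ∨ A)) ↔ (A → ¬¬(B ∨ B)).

0.915

¬A = 1 − 0.894 = 0.106
¬B = 1 − 0.809 = 0.191
¬A → ¬B = min(1, 1 − 0.106 + 0.191) = min(1, 1.085) = 1.000
A → B = min(1, 1 − 0.894 + 0.809) = min(1, 0.915) = 0.915
B → (A → B) = min(1, 1 − 0.809 + 0.915) = min(1, 1.106) = 1.000
(B → (A → B)) ∨ A = max(1.000, 0.894) = 1.000
(¬A → ¬B) → ((B → (A → B)) ∨ A) = min(1, 1 − 1.000 + 1.000) = min(1, 1.000) = 1.000
B ∨ B = max(0.809, 0.809) = 0.809
¬(B ∨ B) = 1 − 0.809 = 0.191
¬¬(B ∨ B) = 1 − 0.191 = 0.809
A → ¬¬(B ∨ B) = min(1, 1 − 0.894 + 0.809) = min(1, 0.915) = 0.915
((¬A → ¬B) → ((B → (A → B)) ∨ A)) ↔ (A → ¬¬(B ∨ B)) = 1 − |1.000 − 0.915| = 1 − 0.085 = 0.915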